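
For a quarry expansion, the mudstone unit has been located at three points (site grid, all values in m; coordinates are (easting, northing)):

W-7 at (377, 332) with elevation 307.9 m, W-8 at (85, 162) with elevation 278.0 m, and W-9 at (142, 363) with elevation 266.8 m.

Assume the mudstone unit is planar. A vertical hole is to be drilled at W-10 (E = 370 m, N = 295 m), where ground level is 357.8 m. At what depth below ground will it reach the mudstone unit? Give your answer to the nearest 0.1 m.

47.3 m

Let the plane be z = a·E + b·N + c.
W-8−W-7: −292a − 170b = −29.9;  W-9−W-7: −235a + 31b = −41.1.
Solving gives a = 0.16150, b = −0.10152.
Then c = 307.9 − a·377 − b·332 = 280.72.
At (370, 295): z_contact = 59.76 − 29.95 + 280.72 = 310.53 m.
Depth below ground = 357.8 − 310.53 = 47.3 m.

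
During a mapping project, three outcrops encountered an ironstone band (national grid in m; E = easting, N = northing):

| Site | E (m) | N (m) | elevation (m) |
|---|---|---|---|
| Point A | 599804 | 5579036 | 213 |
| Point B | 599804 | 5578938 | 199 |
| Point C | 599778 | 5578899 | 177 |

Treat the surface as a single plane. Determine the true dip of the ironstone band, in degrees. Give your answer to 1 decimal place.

Two edge vectors: Point A→Point B = (0, -98, -14), Point A→Point C = (-26, -137, -36).
Normal n = (Point A→Point B) × (Point A→Point C) = (1610, 364, -2548).
So ∂z/∂E = −n_x/n_z = 0.63187 and ∂z/∂N = −n_y/n_z = 0.14286.
Gradient magnitude |∇z| = √(a² + b²) = √(0.39926 + 0.02041) = 0.64782.
True dip = arctan(0.64782) = 32.9°, dipping toward WSW (azimuth ≈ 257°).

32.9°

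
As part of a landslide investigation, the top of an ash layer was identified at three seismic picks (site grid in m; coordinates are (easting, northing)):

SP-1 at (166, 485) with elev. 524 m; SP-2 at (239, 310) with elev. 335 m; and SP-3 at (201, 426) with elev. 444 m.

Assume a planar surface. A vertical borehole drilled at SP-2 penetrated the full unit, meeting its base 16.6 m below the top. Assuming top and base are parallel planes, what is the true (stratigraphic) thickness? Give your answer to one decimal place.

8.7 m

Let the plane be z = a·E + b·N + c.
SP-2−SP-1: 73a − 175b = −189;  SP-3−SP-1: 35a − 59b = −80.
Solving gives a = −1.56711, b = 0.42629.
|∇z| = √(a²+b²) = 1.62405, so dip δ = arctan(1.62405) = 58.38°.
True thickness = vertical thickness × cos δ = 16.6 × cos 58.38° = 8.7 m.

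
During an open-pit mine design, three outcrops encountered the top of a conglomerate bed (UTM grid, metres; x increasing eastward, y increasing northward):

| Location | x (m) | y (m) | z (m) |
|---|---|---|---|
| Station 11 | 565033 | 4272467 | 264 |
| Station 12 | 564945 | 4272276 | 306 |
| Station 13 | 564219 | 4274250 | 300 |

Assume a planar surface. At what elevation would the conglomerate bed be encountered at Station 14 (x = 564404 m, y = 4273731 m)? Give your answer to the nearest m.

Two edge vectors: Station 11→Station 12 = (-88, -191, 42), Station 11→Station 13 = (-814, 1783, 36).
Normal n = (Station 11→Station 12) × (Station 11→Station 13) = (-81762, -31020, -312378).
So ∂z/∂x = −n_x/n_z = −0.26174058 and ∂z/∂y = −n_y/n_z = −0.09930277.
Intercept c from Station 11: 264 + 147892.07 + 424267.80 = 572423.87.
At (564404, 4273731): z = −147727.4 − 424393.3 + 572423.87 = 303.1 m.

303 m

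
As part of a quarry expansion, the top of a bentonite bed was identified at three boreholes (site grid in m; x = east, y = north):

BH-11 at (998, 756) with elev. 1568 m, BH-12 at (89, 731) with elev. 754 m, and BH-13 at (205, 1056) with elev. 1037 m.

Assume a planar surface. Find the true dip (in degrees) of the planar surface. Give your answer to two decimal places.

Two edge vectors: BH-11→BH-12 = (-909, -25, -814), BH-11→BH-13 = (-793, 300, -531).
Normal n = (BH-11→BH-12) × (BH-11→BH-13) = (257475, 162823, -292525).
So ∂z/∂x = −n_x/n_z = 0.88018 and ∂z/∂y = −n_y/n_z = 0.55661.
Gradient magnitude |∇z| = √(a² + b²) = √(0.77472 + 0.30982) = 1.04141.
True dip = arctan(1.04141) = 46.16°, dipping toward WSW (azimuth ≈ 238°).

46.16°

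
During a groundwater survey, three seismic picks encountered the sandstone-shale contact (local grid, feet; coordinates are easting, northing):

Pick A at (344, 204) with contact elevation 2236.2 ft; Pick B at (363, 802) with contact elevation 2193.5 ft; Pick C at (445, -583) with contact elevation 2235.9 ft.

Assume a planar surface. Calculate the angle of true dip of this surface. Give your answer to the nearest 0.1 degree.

Two edge vectors: Pick A→Pick B = (19, 598, -42.7), Pick A→Pick C = (101, -787, -0.3).
Normal n = (Pick A→Pick B) × (Pick A→Pick C) = (-33784.3, -4307, -75351).
So ∂z/∂easting = −n_x/n_z = −0.44836 and ∂z/∂northing = −n_y/n_z = −0.05716.
Gradient magnitude |∇z| = √(a² + b²) = √(0.20103 + 0.00327) = 0.45199.
True dip = arctan(0.45199) = 24.3°, dipping toward E (azimuth ≈ 083°).

24.3°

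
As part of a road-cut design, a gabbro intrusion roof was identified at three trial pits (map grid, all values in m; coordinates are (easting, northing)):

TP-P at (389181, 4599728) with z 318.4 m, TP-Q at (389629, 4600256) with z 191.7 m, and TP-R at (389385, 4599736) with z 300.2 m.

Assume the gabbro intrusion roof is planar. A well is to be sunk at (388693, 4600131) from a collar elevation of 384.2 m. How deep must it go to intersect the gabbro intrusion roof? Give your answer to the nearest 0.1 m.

Two edge vectors: TP-P→TP-Q = (448, 528, -126.7), TP-P→TP-R = (204, 8, -18.2).
Normal n = (TP-P→TP-Q) × (TP-P→TP-R) = (-8596, -17693.2, -104128).
So ∂z/∂E = −n_x/n_z = −0.082552243 and ∂z/∂N = −n_y/n_z = −0.169917793.
Intercept c from TP-P: 318.4 + 32127.76 + 781575.63 = 814021.80.
At (388693, 4600131): z_contact = −32087.48 − 781644.11 + 814021.80 = 290.21 m.
Depth below ground = 384.2 − 290.21 = 94.0 m.

94.0 m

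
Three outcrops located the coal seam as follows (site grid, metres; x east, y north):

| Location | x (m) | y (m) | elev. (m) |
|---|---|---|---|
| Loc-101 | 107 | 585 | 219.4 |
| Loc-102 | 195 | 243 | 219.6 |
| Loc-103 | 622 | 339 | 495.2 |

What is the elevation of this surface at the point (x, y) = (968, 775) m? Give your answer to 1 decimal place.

774.6 m

Let the plane be z = a·x + b·y + c.
Loc-102−Loc-101: 88a − 342b = 0.2;  Loc-103−Loc-101: 515a − 246b = 275.8.
Solving gives a = 0.61026, b = 0.15644.
Then c = 219.4 − a·107 − b·585 = 62.58.
At (968, 775): z = 590.7 + 121.2 + 62.58 = 774.6 m.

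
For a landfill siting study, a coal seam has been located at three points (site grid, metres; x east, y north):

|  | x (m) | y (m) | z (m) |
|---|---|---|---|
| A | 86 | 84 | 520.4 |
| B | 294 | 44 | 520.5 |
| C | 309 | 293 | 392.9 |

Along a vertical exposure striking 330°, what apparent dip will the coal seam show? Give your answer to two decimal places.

21.32°

Let the plane be z = a·x + b·y + c.
B−A: 208a − 40b = 0.1;  C−A: 223a + 209b = −127.5.
Solving gives a = −0.09694, b = −0.50661.
Unit vector along 330° is (sin 330°, cos 330°) = (-0.5000, 0.8660).
Slope in that direction = a·(-0.5000) + b·(0.8660) = −0.39026.
Apparent dip = arctan|0.39026| = 21.32° (true dip is 27.3°, so apparent ≤ true as expected).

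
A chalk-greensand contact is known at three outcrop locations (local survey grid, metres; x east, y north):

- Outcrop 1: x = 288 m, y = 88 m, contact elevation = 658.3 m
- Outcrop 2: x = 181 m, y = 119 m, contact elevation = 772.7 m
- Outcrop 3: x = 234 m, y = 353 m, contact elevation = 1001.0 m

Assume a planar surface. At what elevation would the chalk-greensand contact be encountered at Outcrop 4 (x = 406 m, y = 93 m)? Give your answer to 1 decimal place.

576.9 m

Let the plane be z = a·x + b·y + c.
Outcrop 2−Outcrop 1: −107a + 31b = 114.4;  Outcrop 3−Outcrop 1: −54a + 265b = 342.7.
Solving gives a = −0.73806, b = 1.14281.
Then c = 658.3 − a·288 − b·88 = 770.30.
At (406, 93): z = −299.7 + 106.3 + 770.30 = 576.9 m.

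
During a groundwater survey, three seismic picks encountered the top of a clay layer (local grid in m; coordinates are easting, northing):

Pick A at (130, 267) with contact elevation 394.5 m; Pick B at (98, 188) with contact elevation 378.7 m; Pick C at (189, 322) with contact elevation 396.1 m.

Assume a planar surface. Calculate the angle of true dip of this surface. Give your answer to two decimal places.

21.66°

Two edge vectors: Pick A→Pick B = (-32, -79, -15.8), Pick A→Pick C = (59, 55, 1.6).
Normal n = (Pick A→Pick B) × (Pick A→Pick C) = (742.6, -881, 2901).
So ∂z/∂easting = −n_x/n_z = −0.25598 and ∂z/∂northing = −n_y/n_z = 0.30369.
Gradient magnitude |∇z| = √(a² + b²) = √(0.06553 + 0.09223) = 0.39718.
True dip = arctan(0.39718) = 21.66°, dipping toward SE (azimuth ≈ 140°).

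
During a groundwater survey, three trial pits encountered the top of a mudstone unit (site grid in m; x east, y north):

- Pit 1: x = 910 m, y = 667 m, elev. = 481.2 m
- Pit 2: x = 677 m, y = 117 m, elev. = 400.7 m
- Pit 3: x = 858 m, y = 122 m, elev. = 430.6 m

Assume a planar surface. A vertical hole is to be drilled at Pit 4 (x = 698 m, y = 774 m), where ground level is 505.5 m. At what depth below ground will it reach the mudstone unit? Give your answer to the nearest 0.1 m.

Two edge vectors: Pit 1→Pit 2 = (-233, -550, -80.5), Pit 1→Pit 3 = (-52, -545, -50.6).
Normal n = (Pit 1→Pit 2) × (Pit 1→Pit 3) = (-16042.5, -7603.8, 98385).
So ∂z/∂x = −n_x/n_z = 0.16306 and ∂z/∂y = −n_y/n_z = 0.07729.
Intercept c from Pit 1: 481.2 − 148.38 − 51.55 = 281.27.
At (698, 774): z_contact = 113.81 + 59.82 + 281.27 = 454.90 m.
Depth below ground = 505.5 − 454.90 = 50.6 m.

50.6 m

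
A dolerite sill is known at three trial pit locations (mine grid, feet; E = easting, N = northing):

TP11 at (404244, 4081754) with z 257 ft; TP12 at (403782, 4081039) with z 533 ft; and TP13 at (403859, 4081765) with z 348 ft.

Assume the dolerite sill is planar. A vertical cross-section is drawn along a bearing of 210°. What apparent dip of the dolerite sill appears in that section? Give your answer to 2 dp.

17.74°

Let the plane be z = a·E + b·N + c.
TP12−TP11: −462a − 715b = 276;  TP13−TP11: −385a + 11b = 91.
Solving gives a = −0.24291, b = −0.22906.
Unit vector along 210° is (sin 210°, cos 210°) = (-0.5000, -0.8660).
Slope in that direction = a·(-0.5000) + b·(-0.8660) = 0.31982.
Apparent dip = arctan|0.31982| = 17.74° (true dip is 18.5°, so apparent ≤ true as expected).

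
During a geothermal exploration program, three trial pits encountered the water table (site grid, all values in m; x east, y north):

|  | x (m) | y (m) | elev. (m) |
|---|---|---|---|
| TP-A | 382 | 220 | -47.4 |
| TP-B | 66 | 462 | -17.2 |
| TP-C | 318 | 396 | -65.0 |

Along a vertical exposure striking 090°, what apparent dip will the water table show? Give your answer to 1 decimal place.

Two edge vectors: TP-A→TP-B = (-316, 242, 30.2), TP-A→TP-C = (-64, 176, -17.6).
Normal n = (TP-A→TP-B) × (TP-A→TP-C) = (-9574.4, -7494.4, -40128).
So ∂z/∂x = −n_x/n_z = −0.23860 and ∂z/∂y = −n_y/n_z = −0.18676.
Unit vector along 090° is (sin 90°, cos 90°) = (1.0000, 0.0000).
Slope in that direction = a·(1.0000) + b·(0.0000) = −0.23860.
Apparent dip = arctan|0.23860| = 13.4° (true dip is 16.9°, so apparent ≤ true as expected).

13.4°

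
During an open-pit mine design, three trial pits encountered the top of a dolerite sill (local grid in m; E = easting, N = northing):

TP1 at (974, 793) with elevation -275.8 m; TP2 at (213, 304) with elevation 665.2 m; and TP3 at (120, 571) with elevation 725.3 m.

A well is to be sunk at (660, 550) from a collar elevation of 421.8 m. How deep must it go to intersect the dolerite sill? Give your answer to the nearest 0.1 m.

302.4 m

Let the plane be z = a·E + b·N + c.
TP2−TP1: −761a − 489b = 941;  TP3−TP1: −854a − 222b = 1001.1.
Solving gives a = −1.12857, b = −0.16801.
Then c = -275.8 − a·974 − b·793 = 956.66.
At (660, 550): z_contact = −744.86 − 92.40 + 956.66 = 119.40 m.
Depth below ground = 421.8 − 119.40 = 302.4 m.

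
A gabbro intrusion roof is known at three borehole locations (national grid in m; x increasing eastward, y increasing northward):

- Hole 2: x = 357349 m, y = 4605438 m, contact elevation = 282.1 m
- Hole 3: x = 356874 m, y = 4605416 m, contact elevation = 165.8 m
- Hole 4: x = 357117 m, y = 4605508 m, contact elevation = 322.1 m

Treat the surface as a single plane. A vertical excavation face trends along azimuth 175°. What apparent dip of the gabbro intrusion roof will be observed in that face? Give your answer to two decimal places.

Let the plane be z = a·x + b·y + c.
Hole 3−Hole 2: −475a − 22b = −116.3;  Hole 4−Hole 2: −232a + 70b = 40.
Solving gives a = 0.18932, b = 1.19887.
Unit vector along 175° is (sin 175°, cos 175°) = (0.0872, -0.9962).
Slope in that direction = a·(0.0872) + b·(-0.9962) = −1.17781.
Apparent dip = arctan|1.17781| = 49.67° (true dip is 50.5°, so apparent ≤ true as expected).

49.67°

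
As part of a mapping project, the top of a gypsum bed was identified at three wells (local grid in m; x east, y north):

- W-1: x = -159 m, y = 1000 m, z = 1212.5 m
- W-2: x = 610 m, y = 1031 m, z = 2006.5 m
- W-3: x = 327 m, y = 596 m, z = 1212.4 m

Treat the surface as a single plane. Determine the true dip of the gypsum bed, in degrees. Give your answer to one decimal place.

57.0°

Let the plane be z = a·x + b·y + c.
W-2−W-1: 769a + 31b = 794;  W-3−W-1: 486a − 404b = −0.1.
Solving gives a = 0.98475, b = 1.18487.
Gradient magnitude |∇z| = √(a² + b²) = √(0.96972 + 1.40391) = 1.54066.
True dip = arctan(1.54066) = 57.0°, dipping toward SW (azimuth ≈ 220°).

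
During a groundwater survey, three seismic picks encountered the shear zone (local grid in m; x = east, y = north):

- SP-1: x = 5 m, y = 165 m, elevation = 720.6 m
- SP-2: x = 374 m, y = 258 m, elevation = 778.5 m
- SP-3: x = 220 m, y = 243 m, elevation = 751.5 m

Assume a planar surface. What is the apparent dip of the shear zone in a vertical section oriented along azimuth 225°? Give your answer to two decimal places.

Two edge vectors: SP-1→SP-2 = (369, 93, 57.9), SP-1→SP-3 = (215, 78, 30.9).
Normal n = (SP-1→SP-2) × (SP-1→SP-3) = (-1642.5, 1046.4, 8787).
So ∂z/∂x = −n_x/n_z = 0.18692 and ∂z/∂y = −n_y/n_z = −0.11909.
Unit vector along 225° is (sin 225°, cos 225°) = (-0.7071, -0.7071).
Slope in that direction = a·(-0.7071) + b·(-0.7071) = −0.04797.
Apparent dip = arctan|0.04797| = 2.75° (true dip is 12.5°, so apparent ≤ true as expected).

2.75°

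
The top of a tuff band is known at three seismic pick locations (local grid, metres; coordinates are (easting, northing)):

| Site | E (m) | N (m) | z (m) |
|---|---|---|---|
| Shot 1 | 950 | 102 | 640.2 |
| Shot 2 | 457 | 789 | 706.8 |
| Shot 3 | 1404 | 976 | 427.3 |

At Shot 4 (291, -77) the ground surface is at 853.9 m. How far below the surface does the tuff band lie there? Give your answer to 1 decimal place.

14.3 m

Let the plane be z = a·E + b·N + c.
Shot 2−Shot 1: −493a + 687b = 66.6;  Shot 3−Shot 1: 454a + 874b = −212.9.
Solving gives a = −0.275278, b = −0.100600.
Then c = 640.2 − a·950 − b·102 = 911.97.
At (291, -77): z_contact = −80.11 + 7.75 + 911.97 = 839.62 m.
Depth below ground = 853.9 − 839.62 = 14.3 m.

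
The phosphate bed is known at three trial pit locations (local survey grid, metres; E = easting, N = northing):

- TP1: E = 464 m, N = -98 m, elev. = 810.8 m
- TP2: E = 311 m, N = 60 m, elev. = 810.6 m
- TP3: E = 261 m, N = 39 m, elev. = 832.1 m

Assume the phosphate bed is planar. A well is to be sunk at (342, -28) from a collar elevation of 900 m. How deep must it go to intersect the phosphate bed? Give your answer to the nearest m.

Two edge vectors: TP1→TP2 = (-153, 158, -0.2), TP1→TP3 = (-203, 137, 21.3).
Normal n = (TP1→TP2) × (TP1→TP3) = (3392.8, 3299.5, 11113).
So ∂z/∂E = −n_x/n_z = −0.30530 and ∂z/∂N = −n_y/n_z = −0.29690.
Intercept c from TP1: 810.8 + 141.66 − 29.10 = 923.36.
At (342, -28): z_contact = −104.4 + 8.3 + 923.36 = 827.3 m.
Depth below ground = 900 − 827.3 = 73 m.

73 m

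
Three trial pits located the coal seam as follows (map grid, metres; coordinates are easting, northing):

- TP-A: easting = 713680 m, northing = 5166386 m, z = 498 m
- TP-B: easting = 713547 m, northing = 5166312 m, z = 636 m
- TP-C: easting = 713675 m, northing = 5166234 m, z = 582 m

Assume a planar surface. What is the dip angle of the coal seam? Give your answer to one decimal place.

42.4°

Two edge vectors: TP-A→TP-B = (-133, -74, 138), TP-A→TP-C = (-5, -152, 84).
Normal n = (TP-A→TP-B) × (TP-A→TP-C) = (14760, 10482, 19846).
So ∂z/∂easting = −n_x/n_z = −0.74373 and ∂z/∂northing = −n_y/n_z = −0.52817.
Gradient magnitude |∇z| = √(a² + b²) = √(0.55313 + 0.27896) = 0.91219.
True dip = arctan(0.91219) = 42.4°, dipping toward NE (azimuth ≈ 055°).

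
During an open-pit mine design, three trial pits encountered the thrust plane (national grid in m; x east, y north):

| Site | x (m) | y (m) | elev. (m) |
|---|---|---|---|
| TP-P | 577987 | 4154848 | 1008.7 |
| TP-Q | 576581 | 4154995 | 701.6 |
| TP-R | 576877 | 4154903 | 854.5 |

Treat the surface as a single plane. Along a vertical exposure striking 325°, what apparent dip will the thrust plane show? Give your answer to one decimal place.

50.7°

Let the plane be z = a·x + b·y + c.
TP-Q−TP-P: −1406a + 147b = −307.1;  TP-R−TP-P: −1110a + 55b = −154.2.
Solving gives a = 0.06730, b = −1.44543.
Unit vector along 325° is (sin 325°, cos 325°) = (-0.5736, 0.8192).
Slope in that direction = a·(-0.5736) + b·(0.8192) = −1.22263.
Apparent dip = arctan|1.22263| = 50.7° (true dip is 55.4°, so apparent ≤ true as expected).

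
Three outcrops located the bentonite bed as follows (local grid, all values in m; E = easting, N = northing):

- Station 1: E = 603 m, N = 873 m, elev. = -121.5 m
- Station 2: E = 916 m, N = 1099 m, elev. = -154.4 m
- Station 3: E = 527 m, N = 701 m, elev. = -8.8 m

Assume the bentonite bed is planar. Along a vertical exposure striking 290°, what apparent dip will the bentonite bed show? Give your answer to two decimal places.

39.13°

Let the plane be z = a·E + b·N + c.
Station 2−Station 1: 313a + 226b = −32.9;  Station 3−Station 1: −76a − 172b = 112.7.
Solving gives a = 0.54041, b = −0.89402.
Unit vector along 290° is (sin 290°, cos 290°) = (-0.9397, 0.3420).
Slope in that direction = a·(-0.9397) + b·(0.3420) = −0.81359.
Apparent dip = arctan|0.81359| = 39.13° (true dip is 46.3°, so apparent ≤ true as expected).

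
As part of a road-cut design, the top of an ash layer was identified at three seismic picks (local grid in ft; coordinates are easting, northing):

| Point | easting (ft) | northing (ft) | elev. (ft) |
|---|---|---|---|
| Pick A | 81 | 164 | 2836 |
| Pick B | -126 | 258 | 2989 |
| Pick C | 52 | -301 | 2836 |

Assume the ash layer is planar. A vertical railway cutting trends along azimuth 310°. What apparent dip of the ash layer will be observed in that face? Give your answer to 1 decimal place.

30.1°

Let the plane be z = a·easting + b·northing + c.
Pick B−Pick A: −207a + 94b = 153;  Pick C−Pick A: −29a − 465b = 0.
Solving gives a = −0.71877, b = 0.04483.
Unit vector along 310° is (sin 310°, cos 310°) = (-0.7660, 0.6428).
Slope in that direction = a·(-0.7660) + b·(0.6428) = 0.57943.
Apparent dip = arctan|0.57943| = 30.1° (true dip is 35.8°, so apparent ≤ true as expected).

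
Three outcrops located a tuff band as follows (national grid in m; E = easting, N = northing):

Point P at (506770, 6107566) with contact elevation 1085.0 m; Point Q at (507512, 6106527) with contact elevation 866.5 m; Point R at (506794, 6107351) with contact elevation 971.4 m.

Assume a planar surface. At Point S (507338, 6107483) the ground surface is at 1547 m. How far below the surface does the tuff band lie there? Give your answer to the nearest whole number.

Two edge vectors: Point P→Point Q = (742, -1039, -218.5), Point P→Point R = (24, -215, -113.6).
Normal n = (Point P→Point Q) × (Point P→Point R) = (71052.9, 79047.2, -134594).
So ∂z/∂E = −n_x/n_z = 0.52790540 and ∂z/∂N = −n_y/n_z = 0.58730107.
Intercept c from Point P: 1085 − 267526.62 − 3586980.04 = −3853421.66.
At (507338, 6107483): z_contact = 267826.5 + 3586931.3 − 3853421.66 = 1336.1 m.
Depth below ground = 1547 − 1336.1 = 211 m.

211 m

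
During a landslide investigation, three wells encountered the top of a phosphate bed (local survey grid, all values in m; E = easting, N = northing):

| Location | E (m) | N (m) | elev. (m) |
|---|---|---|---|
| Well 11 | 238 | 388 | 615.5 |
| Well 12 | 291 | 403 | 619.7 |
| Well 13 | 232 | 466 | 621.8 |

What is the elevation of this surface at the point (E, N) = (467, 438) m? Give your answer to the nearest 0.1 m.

Two edge vectors: Well 11→Well 12 = (53, 15, 4.2), Well 11→Well 13 = (-6, 78, 6.3).
Normal n = (Well 11→Well 12) × (Well 11→Well 13) = (-233.1, -359.1, 4224).
So ∂z/∂E = −n_x/n_z = 0.05518 and ∂z/∂N = −n_y/n_z = 0.08501.
Intercept c from Well 11: 615.5 − 13.13 − 32.99 = 569.38.
At (467, 438): z = 25.8 + 37.2 + 569.38 = 632.4 m.

632.4 m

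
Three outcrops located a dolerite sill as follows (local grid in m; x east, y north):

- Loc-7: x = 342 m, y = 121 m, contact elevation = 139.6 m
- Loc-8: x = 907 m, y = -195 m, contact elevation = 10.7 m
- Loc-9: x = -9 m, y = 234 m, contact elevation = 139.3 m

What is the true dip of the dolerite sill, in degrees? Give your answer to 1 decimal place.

45.4°

Two edge vectors: Loc-7→Loc-8 = (565, -316, -128.9), Loc-7→Loc-9 = (-351, 113, -0.3).
Normal n = (Loc-7→Loc-8) × (Loc-7→Loc-9) = (14660.5, 45413.4, -47071).
So ∂z/∂x = −n_x/n_z = 0.31146 and ∂z/∂y = −n_y/n_z = 0.96479.
Gradient magnitude |∇z| = √(a² + b²) = √(0.09700 + 0.93081) = 1.01381.
True dip = arctan(1.01381) = 45.4°, dipping toward SSW (azimuth ≈ 198°).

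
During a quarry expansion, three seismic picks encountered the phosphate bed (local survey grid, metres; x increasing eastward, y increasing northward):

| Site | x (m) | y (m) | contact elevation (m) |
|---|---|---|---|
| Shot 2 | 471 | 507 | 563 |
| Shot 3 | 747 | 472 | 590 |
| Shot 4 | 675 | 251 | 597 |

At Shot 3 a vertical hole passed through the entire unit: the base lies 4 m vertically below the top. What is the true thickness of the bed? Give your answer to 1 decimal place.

4.0 m

Let the plane be z = a·x + b·y + c.
Shot 3−Shot 2: 276a − 35b = 27;  Shot 4−Shot 2: 204a − 256b = 34.
Solving gives a = 0.09009, b = −0.06102.
|∇z| = √(a²+b²) = 0.10881, so dip δ = arctan(0.10881) = 6.21°.
True thickness = vertical thickness × cos δ = 4 × cos 6.21° = 4.0 m.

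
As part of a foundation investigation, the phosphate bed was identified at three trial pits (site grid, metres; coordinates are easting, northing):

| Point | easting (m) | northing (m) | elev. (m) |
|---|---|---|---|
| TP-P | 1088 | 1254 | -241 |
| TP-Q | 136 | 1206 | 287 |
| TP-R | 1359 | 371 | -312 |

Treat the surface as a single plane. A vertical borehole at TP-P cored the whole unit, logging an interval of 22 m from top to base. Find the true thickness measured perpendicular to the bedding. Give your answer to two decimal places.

19.22 m

Two edge vectors: TP-P→TP-Q = (-952, -48, 528), TP-P→TP-R = (271, -883, -71).
Normal n = (TP-P→TP-Q) × (TP-P→TP-R) = (469632, 75496, 853624).
So ∂z/∂easting = −n_x/n_z = −0.55016 and ∂z/∂northing = −n_y/n_z = −0.08844.
|∇z| = √(a²+b²) = 0.55723, so dip δ = arctan(0.55723) = 29.13°.
True thickness = vertical thickness × cos δ = 22 × cos 29.13° = 19.22 m.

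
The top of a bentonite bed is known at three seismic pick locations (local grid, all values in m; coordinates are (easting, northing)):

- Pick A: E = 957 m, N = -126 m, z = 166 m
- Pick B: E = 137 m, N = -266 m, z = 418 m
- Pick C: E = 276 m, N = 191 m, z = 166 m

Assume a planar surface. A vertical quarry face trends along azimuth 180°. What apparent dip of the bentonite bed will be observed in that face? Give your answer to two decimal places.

Two edge vectors: Pick A→Pick B = (-820, -140, 252), Pick A→Pick C = (-681, 317, 0).
Normal n = (Pick A→Pick B) × (Pick A→Pick C) = (-79884, -171612, -355280).
So ∂z/∂E = −n_x/n_z = −0.22485 and ∂z/∂N = −n_y/n_z = −0.48303.
Unit vector along 180° is (sin 180°, cos 180°) = (0.0000, -1.0000).
Slope in that direction = a·(0.0000) + b·(-1.0000) = 0.48303.
Apparent dip = arctan|0.48303| = 25.78° (true dip is 28.0°, so apparent ≤ true as expected).

25.78°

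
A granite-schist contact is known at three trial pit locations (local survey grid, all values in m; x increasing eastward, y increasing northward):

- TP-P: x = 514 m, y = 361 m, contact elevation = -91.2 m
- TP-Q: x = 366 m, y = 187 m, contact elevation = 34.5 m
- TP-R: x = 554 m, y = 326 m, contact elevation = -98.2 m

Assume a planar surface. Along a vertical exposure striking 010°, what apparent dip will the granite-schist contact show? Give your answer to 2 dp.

22.01°

Let the plane be z = a·x + b·y + c.
TP-Q−TP-P: −148a − 174b = 125.7;  TP-R−TP-P: 40a − 35b = −7.
Solving gives a = −0.46273, b = −0.32883.
Unit vector along 010° is (sin 10°, cos 10°) = (0.1736, 0.9848).
Slope in that direction = a·(0.1736) + b·(0.9848) = −0.40419.
Apparent dip = arctan|0.40419| = 22.01° (true dip is 29.6°, so apparent ≤ true as expected).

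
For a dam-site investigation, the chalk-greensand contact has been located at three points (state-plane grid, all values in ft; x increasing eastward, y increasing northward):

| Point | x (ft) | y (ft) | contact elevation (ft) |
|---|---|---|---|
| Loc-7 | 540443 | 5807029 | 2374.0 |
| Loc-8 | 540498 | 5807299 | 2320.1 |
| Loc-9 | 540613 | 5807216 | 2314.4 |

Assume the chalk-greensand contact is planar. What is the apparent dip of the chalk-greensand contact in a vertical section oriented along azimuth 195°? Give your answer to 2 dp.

11.49°

Two edge vectors: Loc-7→Loc-8 = (55, 270, -53.9), Loc-7→Loc-9 = (170, 187, -59.6).
Normal n = (Loc-7→Loc-8) × (Loc-7→Loc-9) = (-6012.7, -5885, -35615).
So ∂z/∂x = −n_x/n_z = −0.16882 and ∂z/∂y = −n_y/n_z = −0.16524.
Unit vector along 195° is (sin 195°, cos 195°) = (-0.2588, -0.9659).
Slope in that direction = a·(-0.2588) + b·(-0.9659) = 0.20330.
Apparent dip = arctan|0.20330| = 11.49° (true dip is 13.3°, so apparent ≤ true as expected).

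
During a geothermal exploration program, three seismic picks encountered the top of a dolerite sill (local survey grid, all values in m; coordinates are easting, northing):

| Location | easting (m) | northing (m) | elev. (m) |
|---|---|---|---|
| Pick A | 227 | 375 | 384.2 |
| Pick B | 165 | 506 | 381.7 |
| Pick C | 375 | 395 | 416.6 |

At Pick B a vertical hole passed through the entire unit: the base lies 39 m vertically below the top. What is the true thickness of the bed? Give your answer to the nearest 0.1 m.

38.1 m

Let the plane be z = a·easting + b·northing + c.
Pick B−Pick A: −62a + 131b = −2.5;  Pick C−Pick A: 148a + 20b = 32.4.
Solving gives a = 0.20818, b = 0.07945.
|∇z| = √(a²+b²) = 0.22283, so dip δ = arctan(0.22283) = 12.56°.
True thickness = vertical thickness × cos δ = 39 × cos 12.56° = 38.1 m.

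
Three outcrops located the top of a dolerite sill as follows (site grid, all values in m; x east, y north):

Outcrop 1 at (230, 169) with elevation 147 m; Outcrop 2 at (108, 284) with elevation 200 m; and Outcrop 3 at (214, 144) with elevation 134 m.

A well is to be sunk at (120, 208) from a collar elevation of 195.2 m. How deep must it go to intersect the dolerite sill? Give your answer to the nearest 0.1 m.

Two edge vectors: Outcrop 1→Outcrop 2 = (-122, 115, 53), Outcrop 1→Outcrop 3 = (-16, -25, -13).
Normal n = (Outcrop 1→Outcrop 2) × (Outcrop 1→Outcrop 3) = (-170, -2434, 4890).
So ∂z/∂x = −n_x/n_z = 0.03476 and ∂z/∂y = −n_y/n_z = 0.49775.
Intercept c from Outcrop 1: 147 − 8.00 − 84.12 = 54.88.
At (120, 208): z_contact = 4.17 + 103.53 + 54.88 = 162.59 m.
Depth below ground = 195.2 − 162.59 = 32.6 m.

32.6 m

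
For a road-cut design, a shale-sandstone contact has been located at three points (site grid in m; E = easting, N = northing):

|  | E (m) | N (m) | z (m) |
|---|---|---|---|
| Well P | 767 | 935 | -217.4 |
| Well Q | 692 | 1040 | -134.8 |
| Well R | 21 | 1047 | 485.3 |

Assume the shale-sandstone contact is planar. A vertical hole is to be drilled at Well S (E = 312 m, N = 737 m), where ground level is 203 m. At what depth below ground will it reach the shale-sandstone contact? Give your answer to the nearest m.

26 m

Two edge vectors: Well P→Well Q = (-75, 105, 82.6), Well P→Well R = (-746, 112, 702.7).
Normal n = (Well P→Well Q) × (Well P→Well R) = (64532.3, -8917.1, 69930).
So ∂z/∂E = −n_x/n_z = −0.92281 and ∂z/∂N = −n_y/n_z = 0.12751.
Intercept c from Well P: -217.4 + 707.80 − 119.23 = 371.17.
At (312, 737): z_contact = −287.9 + 94.0 + 371.17 = 177.2 m.
Depth below ground = 203 − 177.2 = 26 m.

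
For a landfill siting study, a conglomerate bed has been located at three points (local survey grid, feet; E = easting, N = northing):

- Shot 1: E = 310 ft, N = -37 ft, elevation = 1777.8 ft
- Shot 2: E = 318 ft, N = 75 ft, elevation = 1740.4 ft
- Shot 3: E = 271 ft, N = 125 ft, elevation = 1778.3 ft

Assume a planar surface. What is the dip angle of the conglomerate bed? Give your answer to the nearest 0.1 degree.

48.0°

Let the plane be z = a·E + b·N + c.
Shot 2−Shot 1: 8a + 112b = −37.4;  Shot 3−Shot 1: −39a + 162b = 0.5.
Solving gives a = −1.07959, b = −0.25681.
Gradient magnitude |∇z| = √(a² + b²) = √(1.16552 + 0.06595) = 1.10972.
True dip = arctan(1.10972) = 48.0°, dipping toward ENE (azimuth ≈ 077°).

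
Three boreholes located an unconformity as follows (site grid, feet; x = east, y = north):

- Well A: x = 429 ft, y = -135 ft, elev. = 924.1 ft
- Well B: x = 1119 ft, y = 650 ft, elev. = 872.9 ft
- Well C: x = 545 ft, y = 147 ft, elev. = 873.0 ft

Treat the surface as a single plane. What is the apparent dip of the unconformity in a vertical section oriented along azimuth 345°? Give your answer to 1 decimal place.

Two edge vectors: Well A→Well B = (690, 785, -51.2), Well A→Well C = (116, 282, -51.1).
Normal n = (Well A→Well B) × (Well A→Well C) = (-25675.1, 29319.8, 103520).
So ∂z/∂x = −n_x/n_z = 0.24802 and ∂z/∂y = −n_y/n_z = −0.28323.
Unit vector along 345° is (sin 345°, cos 345°) = (-0.2588, 0.9659).
Slope in that direction = a·(-0.2588) + b·(0.9659) = −0.33777.
Apparent dip = arctan|0.33777| = 18.7° (true dip is 20.6°, so apparent ≤ true as expected).

18.7°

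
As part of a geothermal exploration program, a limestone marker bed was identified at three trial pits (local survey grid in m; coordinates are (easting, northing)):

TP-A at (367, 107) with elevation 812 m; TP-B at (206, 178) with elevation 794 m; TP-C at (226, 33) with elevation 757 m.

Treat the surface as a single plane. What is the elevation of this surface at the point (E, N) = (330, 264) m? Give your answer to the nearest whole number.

Let the plane be z = a·E + b·N + c.
TP-B−TP-A: −161a + 71b = −18;  TP-C−TP-A: −141a − 74b = −55.
Solving gives a = 0.23886, b = 0.28812.
Then c = 812 − a·367 − b·107 = 693.51.
At (330, 264): z = 78.8 + 76.1 + 693.51 = 848.4 m.

848 m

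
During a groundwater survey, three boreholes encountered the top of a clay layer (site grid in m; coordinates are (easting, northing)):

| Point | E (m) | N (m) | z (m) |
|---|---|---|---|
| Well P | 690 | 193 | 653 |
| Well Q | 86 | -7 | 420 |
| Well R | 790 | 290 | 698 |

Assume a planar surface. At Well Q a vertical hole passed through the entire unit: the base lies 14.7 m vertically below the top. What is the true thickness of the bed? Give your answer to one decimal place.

Let the plane be z = a·E + b·N + c.
Well Q−Well P: −604a − 200b = −233;  Well R−Well P: 100a + 97b = 45.
Solving gives a = 0.35247, b = 0.10055.
|∇z| = √(a²+b²) = 0.36653, so dip δ = arctan(0.36653) = 20.13°.
True thickness = vertical thickness × cos δ = 14.7 × cos 20.13° = 13.8 m.

13.8 m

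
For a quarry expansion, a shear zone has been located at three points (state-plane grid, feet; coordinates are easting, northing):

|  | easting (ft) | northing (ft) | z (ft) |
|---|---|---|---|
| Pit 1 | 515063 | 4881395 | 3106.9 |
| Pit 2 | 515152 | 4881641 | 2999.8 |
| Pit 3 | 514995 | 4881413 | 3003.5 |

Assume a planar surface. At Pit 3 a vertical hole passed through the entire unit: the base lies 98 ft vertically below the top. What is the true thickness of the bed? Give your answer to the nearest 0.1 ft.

Let the plane be z = a·easting + b·northing + c.
Pit 2−Pit 1: 89a + 246b = −107.1;  Pit 3−Pit 1: −68a + 18b = −103.4.
Solving gives a = 1.28252, b = −0.89937.
|∇z| = √(a²+b²) = 1.56644, so dip δ = arctan(1.56644) = 57.45°.
True thickness = vertical thickness × cos δ = 98 × cos 57.45° = 52.7 ft.

52.7 ft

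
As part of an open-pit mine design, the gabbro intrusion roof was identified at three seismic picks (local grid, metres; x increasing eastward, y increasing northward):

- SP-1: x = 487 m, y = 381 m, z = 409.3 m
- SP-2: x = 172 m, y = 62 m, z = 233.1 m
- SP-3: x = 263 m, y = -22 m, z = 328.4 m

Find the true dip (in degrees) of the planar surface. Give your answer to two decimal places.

40.45°

Two edge vectors: SP-1→SP-2 = (-315, -319, -176.2), SP-1→SP-3 = (-224, -403, -80.9).
Normal n = (SP-1→SP-2) × (SP-1→SP-3) = (-45201.5, 13985.3, 55489).
So ∂z/∂x = −n_x/n_z = 0.81460 and ∂z/∂y = −n_y/n_z = −0.25204.
Gradient magnitude |∇z| = √(a² + b²) = √(0.66358 + 0.06352) = 0.85270.
True dip = arctan(0.85270) = 40.45°, dipping toward WNW (azimuth ≈ 287°).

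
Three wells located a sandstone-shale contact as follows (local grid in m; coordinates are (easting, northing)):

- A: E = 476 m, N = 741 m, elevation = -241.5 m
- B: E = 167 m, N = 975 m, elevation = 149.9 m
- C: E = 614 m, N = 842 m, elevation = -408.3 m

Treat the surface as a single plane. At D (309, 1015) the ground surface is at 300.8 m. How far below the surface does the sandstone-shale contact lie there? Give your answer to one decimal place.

Two edge vectors: A→B = (-309, 234, 391.4), A→C = (138, 101, -166.8).
Normal n = (A→B) × (A→C) = (-78562.6, 2472, -63501).
So ∂z/∂E = −n_x/n_z = −1.237187 and ∂z/∂N = −n_y/n_z = 0.038929.
Intercept c from A: -241.5 + 588.90 − 28.85 = 318.55.
At (309, 1015): z_contact = −382.29 + 39.51 + 318.55 = -24.22 m.
Depth below ground = 300.8 − (-24.22) = 325.0 m.

325.0 m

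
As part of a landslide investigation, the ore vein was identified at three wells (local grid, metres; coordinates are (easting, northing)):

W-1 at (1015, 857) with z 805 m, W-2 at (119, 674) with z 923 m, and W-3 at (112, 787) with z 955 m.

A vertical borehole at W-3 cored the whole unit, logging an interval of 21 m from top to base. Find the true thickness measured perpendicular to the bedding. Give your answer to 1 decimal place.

Two edge vectors: W-1→W-2 = (-896, -183, 118), W-1→W-3 = (-903, -70, 150).
Normal n = (W-1→W-2) × (W-1→W-3) = (-19190, 27846, -102529).
So ∂z/∂E = −n_x/n_z = −0.18717 and ∂z/∂N = −n_y/n_z = 0.27159.
|∇z| = √(a²+b²) = 0.32984, so dip δ = arctan(0.32984) = 18.25°.
True thickness = vertical thickness × cos δ = 21 × cos 18.25° = 19.9 m.

19.9 m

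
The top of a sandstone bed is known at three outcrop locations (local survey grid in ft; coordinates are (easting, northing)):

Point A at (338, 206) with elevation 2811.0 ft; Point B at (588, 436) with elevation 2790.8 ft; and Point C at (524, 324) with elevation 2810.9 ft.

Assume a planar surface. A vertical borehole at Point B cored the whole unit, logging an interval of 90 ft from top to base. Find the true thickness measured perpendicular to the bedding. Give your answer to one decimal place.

85.4 ft

Let the plane be z = a·E + b·N + c.
Point B−Point A: 250a + 230b = −20.2;  Point C−Point A: 186a + 118b = −0.1.
Solving gives a = 0.17776, b = −0.28104.
|∇z| = √(a²+b²) = 0.33254, so dip δ = arctan(0.33254) = 18.39°.
True thickness = vertical thickness × cos δ = 90 × cos 18.39° = 85.4 ft.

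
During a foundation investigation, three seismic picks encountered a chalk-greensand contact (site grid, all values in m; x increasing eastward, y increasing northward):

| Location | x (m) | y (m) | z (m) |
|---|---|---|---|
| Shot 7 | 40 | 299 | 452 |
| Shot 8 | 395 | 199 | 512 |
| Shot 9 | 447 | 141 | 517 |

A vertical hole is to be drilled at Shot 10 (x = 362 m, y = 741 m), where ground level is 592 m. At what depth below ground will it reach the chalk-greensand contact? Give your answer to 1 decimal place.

39.0 m

Two edge vectors: Shot 7→Shot 8 = (355, -100, 60), Shot 7→Shot 9 = (407, -158, 65).
Normal n = (Shot 7→Shot 8) × (Shot 7→Shot 9) = (2980, 1345, -15390).
So ∂z/∂x = −n_x/n_z = 0.19363 and ∂z/∂y = −n_y/n_z = 0.08739.
Intercept c from Shot 7: 452 − 7.75 − 26.13 = 418.12.
At (362, 741): z_contact = 70.09 + 64.76 + 418.12 = 552.98 m.
Depth below ground = 592 − 552.98 = 39.0 m.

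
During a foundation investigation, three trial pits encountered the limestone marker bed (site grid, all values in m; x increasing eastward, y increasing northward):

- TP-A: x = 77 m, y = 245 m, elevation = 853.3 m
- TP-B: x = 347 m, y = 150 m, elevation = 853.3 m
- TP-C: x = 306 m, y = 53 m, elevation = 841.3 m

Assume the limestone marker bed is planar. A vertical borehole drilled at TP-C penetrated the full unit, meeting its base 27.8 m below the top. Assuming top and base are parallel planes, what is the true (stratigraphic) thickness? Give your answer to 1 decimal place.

27.6 m

Two edge vectors: TP-A→TP-B = (270, -95, 0), TP-A→TP-C = (229, -192, -12).
Normal n = (TP-A→TP-B) × (TP-A→TP-C) = (1140, 3240, -30085).
So ∂z/∂x = −n_x/n_z = 0.03789 and ∂z/∂y = −n_y/n_z = 0.10769.
|∇z| = √(a²+b²) = 0.11417, so dip δ = arctan(0.11417) = 6.51°.
True thickness = vertical thickness × cos δ = 27.8 × cos 6.51° = 27.6 m.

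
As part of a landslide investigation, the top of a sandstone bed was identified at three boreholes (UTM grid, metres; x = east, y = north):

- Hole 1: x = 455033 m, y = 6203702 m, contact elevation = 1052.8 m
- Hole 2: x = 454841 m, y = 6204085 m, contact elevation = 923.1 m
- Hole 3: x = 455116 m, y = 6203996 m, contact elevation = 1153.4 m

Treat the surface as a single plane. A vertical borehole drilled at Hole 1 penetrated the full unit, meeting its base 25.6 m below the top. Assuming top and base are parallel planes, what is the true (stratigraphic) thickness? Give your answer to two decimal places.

Let the plane be z = a·x + b·y + c.
Hole 2−Hole 1: −192a + 383b = −129.7;  Hole 3−Hole 1: 83a + 294b = 100.6.
Solving gives a = 0.86881, b = 0.09690.
|∇z| = √(a²+b²) = 0.87420, so dip δ = arctan(0.87420) = 41.16°.
True thickness = vertical thickness × cos δ = 25.6 × cos 41.16° = 19.27 m.

19.27 m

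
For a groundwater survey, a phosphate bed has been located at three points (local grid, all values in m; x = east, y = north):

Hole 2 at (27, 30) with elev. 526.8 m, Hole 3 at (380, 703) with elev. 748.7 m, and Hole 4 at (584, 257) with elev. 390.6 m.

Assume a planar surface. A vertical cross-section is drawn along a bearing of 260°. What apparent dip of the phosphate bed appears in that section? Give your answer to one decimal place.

20.5°

Let the plane be z = a·x + b·y + c.
Hole 3−Hole 2: 353a + 673b = 221.9;  Hole 4−Hole 2: 557a + 227b = −136.2.
Solving gives a = −0.48191, b = 0.58249.
Unit vector along 260° is (sin 260°, cos 260°) = (-0.9848, -0.1736).
Slope in that direction = a·(-0.9848) + b·(-0.1736) = 0.37344.
Apparent dip = arctan|0.37344| = 20.5° (true dip is 37.1°, so apparent ≤ true as expected).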